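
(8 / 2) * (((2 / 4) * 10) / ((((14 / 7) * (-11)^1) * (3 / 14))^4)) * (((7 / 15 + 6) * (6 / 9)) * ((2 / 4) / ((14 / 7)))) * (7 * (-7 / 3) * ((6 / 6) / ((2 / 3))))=-11411953 / 10673289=-1.07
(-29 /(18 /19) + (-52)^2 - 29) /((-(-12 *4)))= 47599 /864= 55.09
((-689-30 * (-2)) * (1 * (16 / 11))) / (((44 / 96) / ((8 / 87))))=-183.56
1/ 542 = 0.00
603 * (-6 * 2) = -7236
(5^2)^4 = 390625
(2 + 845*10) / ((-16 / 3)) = -1584.75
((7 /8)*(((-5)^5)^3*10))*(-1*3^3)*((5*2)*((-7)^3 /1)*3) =-148377227783203125 /2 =-74188613891601562.50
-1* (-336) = 336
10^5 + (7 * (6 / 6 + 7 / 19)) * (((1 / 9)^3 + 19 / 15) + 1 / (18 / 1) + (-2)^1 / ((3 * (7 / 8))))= 6925872619 / 69255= 100005.38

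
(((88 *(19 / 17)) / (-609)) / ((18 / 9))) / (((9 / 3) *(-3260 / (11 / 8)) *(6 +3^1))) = 2299 / 1822542120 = 0.00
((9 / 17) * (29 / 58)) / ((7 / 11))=99 / 238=0.42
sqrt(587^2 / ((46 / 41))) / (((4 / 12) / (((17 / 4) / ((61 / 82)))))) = 1227417 * sqrt(1886) / 5612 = 9498.29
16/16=1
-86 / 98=-43 / 49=-0.88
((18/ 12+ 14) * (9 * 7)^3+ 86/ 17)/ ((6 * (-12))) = -131774941/ 2448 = -53829.63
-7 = -7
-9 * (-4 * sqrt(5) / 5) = 36 * sqrt(5) / 5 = 16.10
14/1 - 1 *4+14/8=47/4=11.75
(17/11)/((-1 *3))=-17/33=-0.52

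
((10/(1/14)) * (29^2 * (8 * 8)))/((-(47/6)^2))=-271272960/2209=-122803.51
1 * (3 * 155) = 465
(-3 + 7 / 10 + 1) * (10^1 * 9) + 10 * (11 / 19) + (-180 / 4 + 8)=-148.21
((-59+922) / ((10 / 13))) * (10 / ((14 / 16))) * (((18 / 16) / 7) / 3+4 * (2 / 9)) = 5329025 / 441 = 12083.96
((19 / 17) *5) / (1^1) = 95 / 17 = 5.59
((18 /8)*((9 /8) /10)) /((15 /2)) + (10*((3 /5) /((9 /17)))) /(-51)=-1357 /7200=-0.19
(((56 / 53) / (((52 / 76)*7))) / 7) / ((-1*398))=-76 / 959777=-0.00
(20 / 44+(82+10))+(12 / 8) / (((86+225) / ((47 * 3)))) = 637227 / 6842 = 93.13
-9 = -9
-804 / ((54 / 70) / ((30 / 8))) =-11725 / 3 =-3908.33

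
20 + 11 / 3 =71 / 3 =23.67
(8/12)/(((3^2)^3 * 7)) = 2/15309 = 0.00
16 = 16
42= 42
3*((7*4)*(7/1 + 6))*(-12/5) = -13104/5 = -2620.80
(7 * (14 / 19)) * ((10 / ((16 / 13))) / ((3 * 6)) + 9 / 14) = 5.64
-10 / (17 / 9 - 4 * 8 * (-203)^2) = 18 / 2373635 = 0.00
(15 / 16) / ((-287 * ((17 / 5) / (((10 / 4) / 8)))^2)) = -0.00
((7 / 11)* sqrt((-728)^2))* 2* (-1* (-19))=193648 / 11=17604.36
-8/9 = -0.89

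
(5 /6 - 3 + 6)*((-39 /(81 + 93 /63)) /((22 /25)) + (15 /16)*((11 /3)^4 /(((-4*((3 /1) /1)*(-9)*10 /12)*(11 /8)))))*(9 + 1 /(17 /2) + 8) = 17186912311 /314815248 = 54.59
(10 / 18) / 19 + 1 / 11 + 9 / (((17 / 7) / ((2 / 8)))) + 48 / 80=1053079 / 639540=1.65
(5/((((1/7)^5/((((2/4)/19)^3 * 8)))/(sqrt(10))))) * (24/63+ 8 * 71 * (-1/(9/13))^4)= 95811.58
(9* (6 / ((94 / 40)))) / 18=60 / 47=1.28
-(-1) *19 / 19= 1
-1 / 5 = -0.20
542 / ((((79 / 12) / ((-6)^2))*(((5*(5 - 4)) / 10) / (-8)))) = -3746304 / 79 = -47421.57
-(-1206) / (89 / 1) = 1206 / 89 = 13.55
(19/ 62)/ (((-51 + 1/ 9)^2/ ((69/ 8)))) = 106191/ 104042944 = 0.00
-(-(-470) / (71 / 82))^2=-1485331600 / 5041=-294650.19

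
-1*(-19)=19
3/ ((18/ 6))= 1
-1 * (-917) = 917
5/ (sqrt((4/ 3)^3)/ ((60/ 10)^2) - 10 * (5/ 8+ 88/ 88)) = -2843100/ 9240011 - 4320 * sqrt(3)/ 9240011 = -0.31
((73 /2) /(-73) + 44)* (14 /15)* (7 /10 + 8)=17661 /50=353.22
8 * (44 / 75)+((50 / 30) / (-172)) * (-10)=10299 / 2150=4.79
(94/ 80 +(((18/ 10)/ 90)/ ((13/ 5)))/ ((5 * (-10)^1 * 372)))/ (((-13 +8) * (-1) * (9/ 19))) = 53981831/ 108810000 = 0.50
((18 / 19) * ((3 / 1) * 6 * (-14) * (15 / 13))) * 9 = -612360 / 247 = -2479.19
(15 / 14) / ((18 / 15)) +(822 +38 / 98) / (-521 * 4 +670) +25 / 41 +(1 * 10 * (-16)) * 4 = -3630896609 / 5681452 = -639.08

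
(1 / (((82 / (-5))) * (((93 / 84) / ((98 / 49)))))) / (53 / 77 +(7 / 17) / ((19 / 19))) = -9163 / 91512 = -0.10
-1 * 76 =-76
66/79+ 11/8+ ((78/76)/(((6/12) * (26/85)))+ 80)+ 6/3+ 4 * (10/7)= 8122773/84056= 96.64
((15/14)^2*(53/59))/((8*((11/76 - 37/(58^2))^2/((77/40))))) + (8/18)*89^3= 1361596110277335547/4345518175488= 313333.43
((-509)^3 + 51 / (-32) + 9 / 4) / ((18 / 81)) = -37979201763 / 64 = -593425027.55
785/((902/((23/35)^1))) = 3611/6314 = 0.57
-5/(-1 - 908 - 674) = 5/1583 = 0.00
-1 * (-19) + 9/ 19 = 370/ 19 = 19.47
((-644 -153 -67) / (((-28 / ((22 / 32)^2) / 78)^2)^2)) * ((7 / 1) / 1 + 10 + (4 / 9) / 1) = -233572019913194391 / 5156108238848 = -45300.06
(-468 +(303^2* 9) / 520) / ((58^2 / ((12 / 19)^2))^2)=94433202 / 5991281868065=0.00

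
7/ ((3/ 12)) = 28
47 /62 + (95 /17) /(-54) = 9314 /14229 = 0.65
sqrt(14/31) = sqrt(434)/31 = 0.67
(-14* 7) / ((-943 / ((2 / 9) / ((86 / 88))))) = 8624 / 364941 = 0.02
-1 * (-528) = 528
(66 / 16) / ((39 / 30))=3.17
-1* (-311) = 311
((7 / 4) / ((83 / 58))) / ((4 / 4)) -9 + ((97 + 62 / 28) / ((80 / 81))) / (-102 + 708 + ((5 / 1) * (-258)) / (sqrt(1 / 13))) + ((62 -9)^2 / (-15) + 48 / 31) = -219597913052149 / 1134883196160 -179181 * sqrt(13) / 29404928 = -193.52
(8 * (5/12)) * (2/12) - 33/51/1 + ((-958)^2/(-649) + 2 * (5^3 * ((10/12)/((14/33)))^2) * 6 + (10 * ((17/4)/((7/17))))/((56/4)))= 4380.79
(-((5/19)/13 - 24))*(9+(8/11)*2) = 681145/2717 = 250.70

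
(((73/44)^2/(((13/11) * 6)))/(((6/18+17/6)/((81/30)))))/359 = 143883/156064480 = 0.00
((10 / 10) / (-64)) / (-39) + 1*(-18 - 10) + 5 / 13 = -68927 / 2496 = -27.61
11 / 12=0.92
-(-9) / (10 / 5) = 9 / 2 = 4.50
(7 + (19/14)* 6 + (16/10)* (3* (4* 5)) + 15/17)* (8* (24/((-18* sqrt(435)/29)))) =-426592* sqrt(435)/5355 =-1661.49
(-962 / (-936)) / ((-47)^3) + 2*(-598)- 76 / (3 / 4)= -4848949429 / 3737628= -1297.33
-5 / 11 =-0.45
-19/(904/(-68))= 323/226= 1.43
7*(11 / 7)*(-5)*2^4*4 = -3520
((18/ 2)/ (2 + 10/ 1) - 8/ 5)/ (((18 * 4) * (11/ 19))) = -0.02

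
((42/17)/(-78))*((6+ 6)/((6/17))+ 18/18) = -245/221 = -1.11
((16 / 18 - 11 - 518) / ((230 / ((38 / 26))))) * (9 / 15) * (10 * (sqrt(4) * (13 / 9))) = -180614 / 3105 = -58.17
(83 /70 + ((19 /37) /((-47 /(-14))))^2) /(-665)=-255954963 /140772832550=-0.00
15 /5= 3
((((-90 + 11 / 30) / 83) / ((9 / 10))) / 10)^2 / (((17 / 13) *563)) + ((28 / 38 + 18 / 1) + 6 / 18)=1741605405715987 / 91326040776900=19.07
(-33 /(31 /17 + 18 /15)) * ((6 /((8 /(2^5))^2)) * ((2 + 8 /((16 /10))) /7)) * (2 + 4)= -1615680 /257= -6286.69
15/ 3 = 5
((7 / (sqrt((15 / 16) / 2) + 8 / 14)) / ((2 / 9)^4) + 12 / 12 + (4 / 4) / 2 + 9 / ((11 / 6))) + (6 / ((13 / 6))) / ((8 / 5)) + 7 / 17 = -6247682125 / 542113 + 2250423 * sqrt(30) / 892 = 2293.78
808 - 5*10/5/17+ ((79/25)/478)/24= 3936618143/4875600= 807.41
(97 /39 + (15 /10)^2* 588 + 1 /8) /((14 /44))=4549501 /1092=4166.21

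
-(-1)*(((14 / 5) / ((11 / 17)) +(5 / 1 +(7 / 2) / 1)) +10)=2511 / 110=22.83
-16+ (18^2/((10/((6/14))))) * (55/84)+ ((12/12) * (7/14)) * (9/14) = -1291/196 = -6.59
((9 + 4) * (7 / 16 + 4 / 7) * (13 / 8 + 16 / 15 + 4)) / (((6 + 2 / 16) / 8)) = 114.64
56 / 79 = 0.71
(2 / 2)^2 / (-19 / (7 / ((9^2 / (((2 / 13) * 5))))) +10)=-0.00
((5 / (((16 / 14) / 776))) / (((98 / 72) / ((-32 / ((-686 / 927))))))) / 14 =7704.13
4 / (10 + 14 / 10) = 20 / 57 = 0.35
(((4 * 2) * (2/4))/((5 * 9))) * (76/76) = 4/45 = 0.09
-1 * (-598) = 598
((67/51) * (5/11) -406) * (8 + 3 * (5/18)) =-12053843/3366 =-3581.06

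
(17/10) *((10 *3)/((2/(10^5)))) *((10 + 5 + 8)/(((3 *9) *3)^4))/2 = 9775000/14348907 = 0.68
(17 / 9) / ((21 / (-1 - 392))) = -2227 / 63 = -35.35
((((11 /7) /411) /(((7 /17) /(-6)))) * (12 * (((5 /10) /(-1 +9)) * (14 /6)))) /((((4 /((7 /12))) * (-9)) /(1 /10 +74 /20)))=3553 /591840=0.01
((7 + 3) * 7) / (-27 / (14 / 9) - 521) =-980 / 7537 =-0.13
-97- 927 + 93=-931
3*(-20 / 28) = -15 / 7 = -2.14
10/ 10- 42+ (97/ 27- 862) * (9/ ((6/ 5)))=-116623/ 18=-6479.06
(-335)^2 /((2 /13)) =729462.50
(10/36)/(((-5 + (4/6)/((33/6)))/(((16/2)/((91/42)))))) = -0.21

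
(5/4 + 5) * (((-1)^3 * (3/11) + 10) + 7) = 1150/11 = 104.55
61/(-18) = -61/18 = -3.39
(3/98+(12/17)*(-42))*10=-246705/833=-296.16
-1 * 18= -18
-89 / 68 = -1.31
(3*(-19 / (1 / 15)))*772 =-660060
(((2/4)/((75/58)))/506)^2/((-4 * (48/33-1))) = -841/2618550000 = -0.00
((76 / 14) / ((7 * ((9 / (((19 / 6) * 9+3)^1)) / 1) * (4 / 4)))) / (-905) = -19 / 6335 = -0.00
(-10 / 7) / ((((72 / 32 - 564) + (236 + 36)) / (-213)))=-8520 / 8113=-1.05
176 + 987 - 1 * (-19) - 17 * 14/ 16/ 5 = 47161/ 40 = 1179.02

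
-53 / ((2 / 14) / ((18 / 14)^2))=-4293 / 7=-613.29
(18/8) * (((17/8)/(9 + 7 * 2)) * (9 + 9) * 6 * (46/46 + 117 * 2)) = 970785/184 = 5276.01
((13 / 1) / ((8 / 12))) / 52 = 3 / 8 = 0.38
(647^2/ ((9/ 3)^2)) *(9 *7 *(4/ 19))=11721052/ 19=616897.47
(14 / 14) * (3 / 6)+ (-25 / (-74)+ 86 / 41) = 4453 / 1517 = 2.94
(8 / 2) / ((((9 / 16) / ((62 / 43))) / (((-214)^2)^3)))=381113474312757248 / 387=984789339309450.25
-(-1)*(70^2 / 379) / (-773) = -4900 / 292967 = -0.02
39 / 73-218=-15875 / 73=-217.47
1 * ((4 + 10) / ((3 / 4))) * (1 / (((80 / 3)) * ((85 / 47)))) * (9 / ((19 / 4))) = 5922 / 8075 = 0.73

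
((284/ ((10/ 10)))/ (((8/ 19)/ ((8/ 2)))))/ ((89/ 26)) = 70148/ 89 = 788.18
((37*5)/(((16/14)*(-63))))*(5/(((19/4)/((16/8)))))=-925/171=-5.41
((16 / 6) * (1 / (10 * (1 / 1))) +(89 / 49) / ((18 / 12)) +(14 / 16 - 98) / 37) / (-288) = 2249 / 564480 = 0.00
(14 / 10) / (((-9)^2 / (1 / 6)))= 7 / 2430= 0.00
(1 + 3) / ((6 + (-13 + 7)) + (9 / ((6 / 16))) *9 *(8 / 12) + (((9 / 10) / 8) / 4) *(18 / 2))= 1280 / 46161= 0.03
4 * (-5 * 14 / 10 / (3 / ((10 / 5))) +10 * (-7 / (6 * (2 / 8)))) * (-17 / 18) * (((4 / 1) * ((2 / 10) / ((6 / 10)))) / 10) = 10472 / 405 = 25.86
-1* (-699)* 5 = 3495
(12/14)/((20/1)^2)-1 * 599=-838597/1400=-599.00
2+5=7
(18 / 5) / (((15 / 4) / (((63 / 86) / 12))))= 63 / 1075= 0.06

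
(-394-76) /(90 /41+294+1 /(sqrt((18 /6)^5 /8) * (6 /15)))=-28432807920 /17918381399+17776575 * sqrt(6) /17918381399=-1.58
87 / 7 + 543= 3888 / 7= 555.43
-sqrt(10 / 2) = -2.24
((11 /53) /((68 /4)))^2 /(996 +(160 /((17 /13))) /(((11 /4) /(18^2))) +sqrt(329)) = 3835851492 /396613522720191719-14641 * sqrt(329) /23330207218834807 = 0.00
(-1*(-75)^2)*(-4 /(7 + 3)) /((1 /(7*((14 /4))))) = 55125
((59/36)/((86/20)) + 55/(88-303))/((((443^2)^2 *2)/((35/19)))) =0.00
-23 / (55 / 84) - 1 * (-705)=36843 / 55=669.87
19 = 19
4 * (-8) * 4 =-128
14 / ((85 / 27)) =378 / 85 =4.45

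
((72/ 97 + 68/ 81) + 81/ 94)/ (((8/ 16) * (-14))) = -257807/ 738558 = -0.35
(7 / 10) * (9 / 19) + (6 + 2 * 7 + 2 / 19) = 3883 / 190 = 20.44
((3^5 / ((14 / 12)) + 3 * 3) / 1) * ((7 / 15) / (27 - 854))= -507 / 4135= -0.12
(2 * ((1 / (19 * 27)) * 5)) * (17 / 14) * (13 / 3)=1105 / 10773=0.10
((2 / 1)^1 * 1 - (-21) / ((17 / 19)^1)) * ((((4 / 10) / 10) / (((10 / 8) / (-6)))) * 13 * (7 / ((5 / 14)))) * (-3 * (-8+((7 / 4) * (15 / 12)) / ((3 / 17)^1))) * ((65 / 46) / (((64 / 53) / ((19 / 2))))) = 182674.16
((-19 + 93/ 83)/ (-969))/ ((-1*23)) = -1484/ 1849821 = -0.00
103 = 103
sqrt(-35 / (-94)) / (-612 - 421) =-sqrt(3290) / 97102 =-0.00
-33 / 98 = -0.34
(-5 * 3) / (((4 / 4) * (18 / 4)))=-10 / 3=-3.33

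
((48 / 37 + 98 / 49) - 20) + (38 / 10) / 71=-218687 / 13135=-16.65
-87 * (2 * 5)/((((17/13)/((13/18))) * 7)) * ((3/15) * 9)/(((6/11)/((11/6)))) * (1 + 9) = -2965105/714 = -4152.81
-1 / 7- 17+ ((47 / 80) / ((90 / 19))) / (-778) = -672198251 / 39211200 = -17.14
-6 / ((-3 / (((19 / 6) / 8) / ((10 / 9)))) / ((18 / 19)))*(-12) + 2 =-61 / 10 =-6.10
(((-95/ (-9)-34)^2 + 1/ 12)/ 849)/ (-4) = -178111/ 1100304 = -0.16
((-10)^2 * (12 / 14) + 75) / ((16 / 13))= 14625 / 112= 130.58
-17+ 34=17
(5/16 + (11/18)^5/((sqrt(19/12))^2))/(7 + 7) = 0.03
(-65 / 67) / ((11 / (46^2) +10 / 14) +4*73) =-962780 / 290495987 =-0.00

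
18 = 18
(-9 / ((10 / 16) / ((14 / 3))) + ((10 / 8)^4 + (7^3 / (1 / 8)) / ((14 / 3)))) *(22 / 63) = 7367239 / 40320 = 182.72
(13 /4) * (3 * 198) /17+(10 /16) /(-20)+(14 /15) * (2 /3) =114.15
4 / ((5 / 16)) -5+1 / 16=629 / 80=7.86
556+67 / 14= 7851 / 14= 560.79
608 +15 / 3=613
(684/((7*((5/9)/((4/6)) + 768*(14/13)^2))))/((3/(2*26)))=12021984/6328091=1.90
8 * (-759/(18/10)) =-10120/3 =-3373.33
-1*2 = -2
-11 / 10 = -1.10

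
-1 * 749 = -749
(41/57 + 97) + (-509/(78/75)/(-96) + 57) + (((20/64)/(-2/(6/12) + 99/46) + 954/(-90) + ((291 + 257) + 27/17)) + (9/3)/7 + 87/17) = 19870122997/28217280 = 704.18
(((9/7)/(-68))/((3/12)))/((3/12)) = -36/119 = -0.30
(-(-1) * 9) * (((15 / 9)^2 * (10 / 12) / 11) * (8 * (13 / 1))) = 6500 / 33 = 196.97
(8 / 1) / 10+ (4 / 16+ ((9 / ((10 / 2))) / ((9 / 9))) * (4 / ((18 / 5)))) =61 / 20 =3.05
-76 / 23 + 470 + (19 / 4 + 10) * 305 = 4965.45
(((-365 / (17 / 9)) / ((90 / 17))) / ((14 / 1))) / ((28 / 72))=-657 / 98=-6.70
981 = 981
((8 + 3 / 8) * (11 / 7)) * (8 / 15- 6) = -30217 / 420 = -71.95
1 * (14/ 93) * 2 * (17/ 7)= 68/ 93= 0.73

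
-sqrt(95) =-9.75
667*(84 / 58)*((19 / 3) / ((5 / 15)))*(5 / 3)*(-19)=-581210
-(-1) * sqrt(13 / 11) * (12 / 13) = 12 * sqrt(143) / 143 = 1.00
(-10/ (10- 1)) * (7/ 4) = -35/ 18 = -1.94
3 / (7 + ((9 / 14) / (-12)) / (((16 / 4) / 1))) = 0.43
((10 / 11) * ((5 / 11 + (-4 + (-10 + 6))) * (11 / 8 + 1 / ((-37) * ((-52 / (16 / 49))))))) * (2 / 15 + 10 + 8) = -1463438404 / 8555547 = -171.05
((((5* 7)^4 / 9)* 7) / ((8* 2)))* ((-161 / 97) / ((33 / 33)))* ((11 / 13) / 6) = -18603248125 / 1089504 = -17074.97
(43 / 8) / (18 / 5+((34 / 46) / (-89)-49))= -440105 / 3718032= -0.12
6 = 6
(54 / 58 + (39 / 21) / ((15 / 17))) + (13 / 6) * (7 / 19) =147879 / 38570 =3.83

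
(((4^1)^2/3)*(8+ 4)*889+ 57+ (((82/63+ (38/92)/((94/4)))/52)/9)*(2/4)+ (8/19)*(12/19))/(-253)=-1310593283940511/5821968015864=-225.11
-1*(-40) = 40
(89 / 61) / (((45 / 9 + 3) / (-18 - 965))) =-87487 / 488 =-179.28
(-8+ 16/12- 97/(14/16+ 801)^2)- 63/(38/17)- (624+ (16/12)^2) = -9297730078511/14074060950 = -660.63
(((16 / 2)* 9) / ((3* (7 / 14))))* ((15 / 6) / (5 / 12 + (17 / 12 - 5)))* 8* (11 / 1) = -63360 / 19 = -3334.74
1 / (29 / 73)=73 / 29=2.52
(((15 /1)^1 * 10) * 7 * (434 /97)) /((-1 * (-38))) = 123.63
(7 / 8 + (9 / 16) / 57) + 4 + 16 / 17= 30109 / 5168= 5.83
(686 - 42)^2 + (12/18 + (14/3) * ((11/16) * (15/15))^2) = 159259727/384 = 414738.87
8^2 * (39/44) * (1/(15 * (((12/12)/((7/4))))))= 6.62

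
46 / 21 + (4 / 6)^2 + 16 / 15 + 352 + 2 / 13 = 1457228 / 4095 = 355.86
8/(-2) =-4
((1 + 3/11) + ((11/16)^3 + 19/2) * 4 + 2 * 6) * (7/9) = 4145239/101376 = 40.89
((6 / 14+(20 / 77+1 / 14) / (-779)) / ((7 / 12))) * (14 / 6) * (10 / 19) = 1027260 / 1139677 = 0.90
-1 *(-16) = 16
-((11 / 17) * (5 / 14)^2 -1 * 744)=2478733 / 3332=743.92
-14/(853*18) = -7/7677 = -0.00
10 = 10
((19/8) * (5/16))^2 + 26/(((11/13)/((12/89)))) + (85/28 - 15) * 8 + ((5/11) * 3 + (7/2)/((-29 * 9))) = -2627782308839/29304963072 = -89.67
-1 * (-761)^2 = -579121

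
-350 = -350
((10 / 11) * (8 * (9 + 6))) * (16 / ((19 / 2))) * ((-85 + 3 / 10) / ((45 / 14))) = -275968 / 57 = -4841.54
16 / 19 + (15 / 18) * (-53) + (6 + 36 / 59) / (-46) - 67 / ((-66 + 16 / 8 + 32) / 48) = 4411348 / 77349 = 57.03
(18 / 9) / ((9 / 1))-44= -394 / 9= -43.78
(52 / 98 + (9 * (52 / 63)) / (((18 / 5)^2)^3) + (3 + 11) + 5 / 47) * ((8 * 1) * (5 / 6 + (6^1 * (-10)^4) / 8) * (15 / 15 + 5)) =12902768909019145 / 2447817246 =5271132.45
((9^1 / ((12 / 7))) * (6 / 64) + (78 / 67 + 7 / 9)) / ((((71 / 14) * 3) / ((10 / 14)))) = 939385 / 8220096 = 0.11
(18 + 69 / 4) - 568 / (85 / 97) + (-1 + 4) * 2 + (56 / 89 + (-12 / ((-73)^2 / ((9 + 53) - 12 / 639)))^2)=-2626377435321295951 / 4331886424979060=-606.29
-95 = -95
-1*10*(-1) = 10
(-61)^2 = 3721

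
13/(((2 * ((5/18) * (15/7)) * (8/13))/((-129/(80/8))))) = -457821/2000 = -228.91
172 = 172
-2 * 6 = -12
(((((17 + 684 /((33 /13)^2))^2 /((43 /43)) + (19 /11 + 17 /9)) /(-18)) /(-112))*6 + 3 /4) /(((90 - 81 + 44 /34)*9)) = 6908937683 /13946430960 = 0.50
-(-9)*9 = 81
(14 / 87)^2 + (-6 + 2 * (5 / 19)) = -783452 / 143811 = -5.45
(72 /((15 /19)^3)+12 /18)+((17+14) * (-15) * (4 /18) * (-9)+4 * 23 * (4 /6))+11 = 430997 /375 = 1149.33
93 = 93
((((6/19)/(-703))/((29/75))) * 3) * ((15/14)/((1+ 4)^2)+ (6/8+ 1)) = -0.01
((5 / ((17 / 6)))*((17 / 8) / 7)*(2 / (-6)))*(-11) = 55 / 28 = 1.96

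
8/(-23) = -8/23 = -0.35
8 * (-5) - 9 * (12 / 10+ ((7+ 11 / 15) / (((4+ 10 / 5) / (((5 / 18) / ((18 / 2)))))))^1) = -20719 / 405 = -51.16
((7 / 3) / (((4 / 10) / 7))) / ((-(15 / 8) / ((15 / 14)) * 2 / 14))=-490 / 3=-163.33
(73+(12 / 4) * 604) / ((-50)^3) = -377 / 25000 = -0.02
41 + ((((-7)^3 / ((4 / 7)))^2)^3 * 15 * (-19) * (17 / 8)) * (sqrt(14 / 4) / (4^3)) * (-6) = 41 + 2784633198116532833318535 * sqrt(14) / 2097152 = 4968234717935881293.38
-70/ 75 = -14/ 15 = -0.93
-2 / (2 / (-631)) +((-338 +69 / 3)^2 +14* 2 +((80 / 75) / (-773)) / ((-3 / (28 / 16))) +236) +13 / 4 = 13931149117 / 139140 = 100123.25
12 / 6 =2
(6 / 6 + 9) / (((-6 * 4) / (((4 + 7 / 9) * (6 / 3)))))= -215 / 54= -3.98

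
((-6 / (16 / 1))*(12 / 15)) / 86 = -3 / 860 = -0.00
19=19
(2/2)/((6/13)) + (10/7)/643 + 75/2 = 535649/13503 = 39.67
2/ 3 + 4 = 14/ 3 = 4.67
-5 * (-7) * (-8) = -280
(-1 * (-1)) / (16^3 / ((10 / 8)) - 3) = 5 / 16369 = 0.00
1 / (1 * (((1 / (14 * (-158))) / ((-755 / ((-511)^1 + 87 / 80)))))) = -133604800 / 40793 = -3275.19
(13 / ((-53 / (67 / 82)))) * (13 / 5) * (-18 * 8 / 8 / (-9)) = -11323 / 10865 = -1.04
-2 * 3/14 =-3/7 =-0.43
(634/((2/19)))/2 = 3011.50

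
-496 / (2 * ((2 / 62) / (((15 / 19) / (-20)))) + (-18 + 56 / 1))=-23064 / 1691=-13.64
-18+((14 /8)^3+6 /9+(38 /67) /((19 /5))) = -11.82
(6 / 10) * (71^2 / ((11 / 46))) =12648.33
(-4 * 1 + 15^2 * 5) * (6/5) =6726/5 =1345.20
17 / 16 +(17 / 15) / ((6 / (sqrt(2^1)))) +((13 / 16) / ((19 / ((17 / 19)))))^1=17 * sqrt(2) / 90 +3179 / 2888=1.37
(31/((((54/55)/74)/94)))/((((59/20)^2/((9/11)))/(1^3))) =215636000/10443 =20648.86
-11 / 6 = -1.83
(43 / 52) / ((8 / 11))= 473 / 416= 1.14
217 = 217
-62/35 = -1.77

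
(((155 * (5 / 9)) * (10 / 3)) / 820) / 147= 775 / 325458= 0.00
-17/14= -1.21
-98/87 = -1.13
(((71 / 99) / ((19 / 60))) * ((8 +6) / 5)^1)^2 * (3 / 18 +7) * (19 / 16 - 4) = -106213870 / 131043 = -810.53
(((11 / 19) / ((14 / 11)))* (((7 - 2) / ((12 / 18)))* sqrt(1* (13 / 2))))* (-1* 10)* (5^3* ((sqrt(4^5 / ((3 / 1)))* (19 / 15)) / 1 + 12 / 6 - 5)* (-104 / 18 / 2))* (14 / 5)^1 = -983125* sqrt(26) / 19 + 6292000* sqrt(78) / 27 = 1794286.67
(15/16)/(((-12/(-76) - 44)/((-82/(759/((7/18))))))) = 3895/4335408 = 0.00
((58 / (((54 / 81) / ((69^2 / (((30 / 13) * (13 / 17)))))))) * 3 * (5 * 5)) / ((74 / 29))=1021020255 / 148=6898785.51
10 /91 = 0.11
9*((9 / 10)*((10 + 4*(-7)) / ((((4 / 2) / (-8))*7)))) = 2916 / 35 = 83.31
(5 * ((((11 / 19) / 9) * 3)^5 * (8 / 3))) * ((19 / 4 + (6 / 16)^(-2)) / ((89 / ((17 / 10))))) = 1169069209 / 1445866012971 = 0.00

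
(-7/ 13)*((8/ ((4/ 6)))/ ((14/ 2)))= -12/ 13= -0.92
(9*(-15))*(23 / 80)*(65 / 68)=-40365 / 1088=-37.10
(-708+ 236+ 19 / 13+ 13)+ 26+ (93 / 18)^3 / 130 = -12087809 / 28080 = -430.48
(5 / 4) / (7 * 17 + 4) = 5 / 492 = 0.01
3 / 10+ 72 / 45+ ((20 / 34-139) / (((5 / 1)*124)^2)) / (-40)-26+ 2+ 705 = 178504599153 / 261392000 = 682.90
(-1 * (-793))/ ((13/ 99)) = 6039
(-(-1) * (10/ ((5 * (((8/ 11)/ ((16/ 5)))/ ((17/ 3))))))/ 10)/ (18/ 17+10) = 3179/ 7050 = 0.45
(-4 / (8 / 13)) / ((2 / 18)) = -117 / 2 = -58.50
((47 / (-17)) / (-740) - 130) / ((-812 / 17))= 1635353 / 600880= 2.72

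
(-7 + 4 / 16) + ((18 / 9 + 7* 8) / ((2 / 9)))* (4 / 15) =1257 / 20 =62.85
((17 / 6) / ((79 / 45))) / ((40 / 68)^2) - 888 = -2791341 / 3160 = -883.34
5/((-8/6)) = -15/4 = -3.75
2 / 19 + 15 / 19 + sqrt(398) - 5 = -78 / 19 + sqrt(398) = 15.84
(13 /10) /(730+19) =13 /7490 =0.00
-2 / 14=-1 / 7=-0.14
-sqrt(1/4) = -1/2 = -0.50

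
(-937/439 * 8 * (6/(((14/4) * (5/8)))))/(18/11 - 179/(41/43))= 0.25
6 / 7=0.86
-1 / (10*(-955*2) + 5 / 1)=0.00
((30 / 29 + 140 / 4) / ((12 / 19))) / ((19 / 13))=13585 / 348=39.04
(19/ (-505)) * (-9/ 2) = 171/ 1010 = 0.17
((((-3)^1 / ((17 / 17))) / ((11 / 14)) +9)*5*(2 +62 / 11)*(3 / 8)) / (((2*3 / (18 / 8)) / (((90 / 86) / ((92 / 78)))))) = 94533075 / 3829408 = 24.69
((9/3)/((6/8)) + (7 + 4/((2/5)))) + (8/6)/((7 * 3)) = 1327/63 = 21.06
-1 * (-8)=8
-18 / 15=-6 / 5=-1.20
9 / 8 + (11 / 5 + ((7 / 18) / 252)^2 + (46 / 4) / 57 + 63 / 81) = 171711671 / 39890880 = 4.30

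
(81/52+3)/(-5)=-237/260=-0.91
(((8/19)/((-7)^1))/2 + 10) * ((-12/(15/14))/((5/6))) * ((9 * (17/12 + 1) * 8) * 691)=-7652653632/475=-16110849.75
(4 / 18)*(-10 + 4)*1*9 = -12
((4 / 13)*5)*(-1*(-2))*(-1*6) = -240 / 13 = -18.46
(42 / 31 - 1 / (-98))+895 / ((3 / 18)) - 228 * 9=10084231 / 3038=3319.37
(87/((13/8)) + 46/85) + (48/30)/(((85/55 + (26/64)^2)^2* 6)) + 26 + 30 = 110.17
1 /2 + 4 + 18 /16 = 45 /8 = 5.62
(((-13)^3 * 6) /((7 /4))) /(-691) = 52728 /4837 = 10.90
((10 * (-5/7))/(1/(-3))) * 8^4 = 614400/7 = 87771.43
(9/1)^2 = 81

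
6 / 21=2 / 7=0.29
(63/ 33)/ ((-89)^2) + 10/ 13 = 871583/ 1132703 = 0.77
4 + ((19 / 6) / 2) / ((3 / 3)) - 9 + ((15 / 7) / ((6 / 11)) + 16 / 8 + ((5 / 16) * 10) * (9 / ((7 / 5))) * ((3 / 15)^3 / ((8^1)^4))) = 1728539 / 688128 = 2.51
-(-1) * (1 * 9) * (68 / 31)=612 / 31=19.74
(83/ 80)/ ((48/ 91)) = 7553/ 3840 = 1.97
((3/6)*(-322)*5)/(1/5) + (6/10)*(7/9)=-60368/15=-4024.53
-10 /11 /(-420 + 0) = 1 /462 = 0.00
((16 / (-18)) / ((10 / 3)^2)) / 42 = -1 / 525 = -0.00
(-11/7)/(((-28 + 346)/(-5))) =55/2226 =0.02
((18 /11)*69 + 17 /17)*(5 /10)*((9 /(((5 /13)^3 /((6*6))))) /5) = 445960242 /6875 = 64866.94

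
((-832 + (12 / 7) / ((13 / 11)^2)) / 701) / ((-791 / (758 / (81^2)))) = 0.00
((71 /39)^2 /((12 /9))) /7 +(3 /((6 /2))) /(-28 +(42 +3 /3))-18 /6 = -61001 /23660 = -2.58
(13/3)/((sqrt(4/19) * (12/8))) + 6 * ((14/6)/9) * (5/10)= 7/9 + 13 * sqrt(19)/9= 7.07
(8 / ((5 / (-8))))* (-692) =44288 / 5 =8857.60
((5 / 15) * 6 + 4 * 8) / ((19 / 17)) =30.42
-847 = -847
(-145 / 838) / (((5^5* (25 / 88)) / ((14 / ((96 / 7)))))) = -15631 / 78562500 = -0.00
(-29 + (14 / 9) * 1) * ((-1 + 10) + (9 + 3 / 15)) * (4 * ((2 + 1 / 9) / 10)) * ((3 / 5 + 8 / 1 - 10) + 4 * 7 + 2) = -12063.21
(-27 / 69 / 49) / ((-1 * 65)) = 9 / 73255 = 0.00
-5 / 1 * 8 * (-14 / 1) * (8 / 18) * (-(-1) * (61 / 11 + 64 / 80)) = 156352 / 99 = 1579.31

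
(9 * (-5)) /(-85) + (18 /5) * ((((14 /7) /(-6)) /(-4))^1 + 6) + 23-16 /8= 7383 /170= 43.43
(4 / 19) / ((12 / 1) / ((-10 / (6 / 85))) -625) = -1700 / 5047559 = -0.00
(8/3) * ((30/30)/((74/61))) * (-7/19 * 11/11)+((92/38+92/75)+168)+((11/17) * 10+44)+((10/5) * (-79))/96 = 1050075149/4780400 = 219.66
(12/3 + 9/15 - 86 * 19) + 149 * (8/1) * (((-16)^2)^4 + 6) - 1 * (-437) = 25598005113958/5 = 5119601022791.60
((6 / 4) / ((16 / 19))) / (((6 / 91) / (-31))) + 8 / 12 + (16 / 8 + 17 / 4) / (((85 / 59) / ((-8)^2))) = -1825133 / 3264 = -559.17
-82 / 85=-0.96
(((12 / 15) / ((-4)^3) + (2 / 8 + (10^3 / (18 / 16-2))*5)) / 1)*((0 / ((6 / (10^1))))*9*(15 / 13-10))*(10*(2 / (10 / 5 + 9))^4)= 0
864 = 864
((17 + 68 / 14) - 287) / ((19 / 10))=-139.55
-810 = -810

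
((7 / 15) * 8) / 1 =56 / 15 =3.73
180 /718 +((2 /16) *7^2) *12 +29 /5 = 285587 /3590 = 79.55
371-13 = 358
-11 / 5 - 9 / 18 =-27 / 10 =-2.70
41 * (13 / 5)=533 / 5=106.60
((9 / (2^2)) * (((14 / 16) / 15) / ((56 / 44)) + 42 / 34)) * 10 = 28.83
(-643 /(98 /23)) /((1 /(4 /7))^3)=-473248 /16807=-28.16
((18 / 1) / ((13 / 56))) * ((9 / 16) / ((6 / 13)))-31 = 127 / 2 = 63.50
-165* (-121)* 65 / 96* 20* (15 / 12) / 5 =2162875 / 32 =67589.84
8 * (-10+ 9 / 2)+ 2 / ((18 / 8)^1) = -388 / 9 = -43.11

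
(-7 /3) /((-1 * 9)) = 7 /27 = 0.26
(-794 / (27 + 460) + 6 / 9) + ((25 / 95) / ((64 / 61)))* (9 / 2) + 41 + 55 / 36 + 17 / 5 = 2456618467 / 53297280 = 46.09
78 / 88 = 39 / 44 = 0.89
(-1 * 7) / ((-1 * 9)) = 7 / 9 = 0.78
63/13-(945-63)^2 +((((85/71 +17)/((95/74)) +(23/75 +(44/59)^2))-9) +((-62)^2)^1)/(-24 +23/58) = -256682318552479537/329890976025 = -778082.27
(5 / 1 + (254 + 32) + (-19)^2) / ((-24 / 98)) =-2662.33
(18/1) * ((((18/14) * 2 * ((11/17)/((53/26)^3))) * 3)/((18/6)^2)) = 20880288/17716363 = 1.18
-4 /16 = -1 /4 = -0.25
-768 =-768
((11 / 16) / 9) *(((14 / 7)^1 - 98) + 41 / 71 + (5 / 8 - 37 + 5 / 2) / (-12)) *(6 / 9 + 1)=-34713745 / 2944512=-11.79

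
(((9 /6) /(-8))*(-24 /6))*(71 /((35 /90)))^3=1565502714 /343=4564147.85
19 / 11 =1.73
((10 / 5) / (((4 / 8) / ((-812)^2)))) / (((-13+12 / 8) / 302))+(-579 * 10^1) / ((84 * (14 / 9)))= -312223320139 / 4508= -69259831.44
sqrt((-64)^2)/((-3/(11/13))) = -18.05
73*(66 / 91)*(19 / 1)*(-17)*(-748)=1164048072 / 91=12791737.05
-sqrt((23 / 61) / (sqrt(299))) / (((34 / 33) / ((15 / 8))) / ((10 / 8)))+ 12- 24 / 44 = -2475*13^(3 / 4)*23^(1 / 4)*sqrt(61) / 862784+ 126 / 11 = 11.12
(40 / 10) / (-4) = -1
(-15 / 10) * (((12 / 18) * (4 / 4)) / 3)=-1 / 3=-0.33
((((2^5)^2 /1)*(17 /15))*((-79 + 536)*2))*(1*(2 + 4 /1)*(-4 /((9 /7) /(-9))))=891011072 /5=178202214.40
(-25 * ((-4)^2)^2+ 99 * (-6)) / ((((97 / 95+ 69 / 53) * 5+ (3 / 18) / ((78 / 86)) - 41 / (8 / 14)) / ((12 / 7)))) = 39553252128 / 197776061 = 199.99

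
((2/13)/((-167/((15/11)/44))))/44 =-15/23116808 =-0.00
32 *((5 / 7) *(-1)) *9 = -1440 / 7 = -205.71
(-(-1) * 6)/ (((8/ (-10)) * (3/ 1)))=-5/ 2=-2.50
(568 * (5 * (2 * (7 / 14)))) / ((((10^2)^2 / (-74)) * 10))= -2627 / 1250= -2.10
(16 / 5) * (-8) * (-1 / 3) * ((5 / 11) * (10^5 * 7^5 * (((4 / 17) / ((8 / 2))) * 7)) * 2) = 3011814400000 / 561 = 5368653119.43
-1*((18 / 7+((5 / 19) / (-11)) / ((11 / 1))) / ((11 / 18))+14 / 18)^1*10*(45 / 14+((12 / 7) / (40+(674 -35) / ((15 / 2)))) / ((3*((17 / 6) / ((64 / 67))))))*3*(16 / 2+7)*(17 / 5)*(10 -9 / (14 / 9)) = -37582645336434375 / 363810234634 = -103302.88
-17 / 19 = -0.89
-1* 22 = -22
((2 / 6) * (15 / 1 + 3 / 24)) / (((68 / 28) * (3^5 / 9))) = 847 / 11016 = 0.08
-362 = -362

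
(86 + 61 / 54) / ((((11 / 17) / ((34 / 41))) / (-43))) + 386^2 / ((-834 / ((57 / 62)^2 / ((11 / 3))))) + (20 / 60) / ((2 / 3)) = -7876407608077 / 1626591483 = -4842.28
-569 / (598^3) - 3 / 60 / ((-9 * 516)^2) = -30705412859 / 11529964835513280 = -0.00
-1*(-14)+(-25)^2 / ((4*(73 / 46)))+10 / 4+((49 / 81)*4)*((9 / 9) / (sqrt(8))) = 49*sqrt(2) / 81+8392 / 73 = 115.81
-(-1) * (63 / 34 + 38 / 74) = 2977 / 1258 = 2.37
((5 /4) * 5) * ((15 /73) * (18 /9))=375 /146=2.57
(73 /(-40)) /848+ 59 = 2001207 /33920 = 59.00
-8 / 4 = -2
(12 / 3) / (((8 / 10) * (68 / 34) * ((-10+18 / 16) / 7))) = -140 / 71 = -1.97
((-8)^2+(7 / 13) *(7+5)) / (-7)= -916 / 91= -10.07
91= 91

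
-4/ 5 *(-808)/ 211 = 3232/ 1055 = 3.06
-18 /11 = -1.64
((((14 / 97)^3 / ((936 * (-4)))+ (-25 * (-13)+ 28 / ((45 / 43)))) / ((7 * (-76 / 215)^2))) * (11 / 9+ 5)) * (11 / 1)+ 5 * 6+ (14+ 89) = 76765317914359031 / 2775497004072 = 27658.22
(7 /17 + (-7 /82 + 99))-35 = 89671 /1394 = 64.33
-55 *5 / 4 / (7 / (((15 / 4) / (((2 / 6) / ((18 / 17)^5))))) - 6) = 12.43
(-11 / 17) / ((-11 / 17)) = 1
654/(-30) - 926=-4739/5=-947.80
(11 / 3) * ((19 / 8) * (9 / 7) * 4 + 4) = 59.45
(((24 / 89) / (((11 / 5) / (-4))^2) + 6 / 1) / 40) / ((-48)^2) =4123 / 55137280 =0.00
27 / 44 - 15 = -14.39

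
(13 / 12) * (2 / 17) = 13 / 102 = 0.13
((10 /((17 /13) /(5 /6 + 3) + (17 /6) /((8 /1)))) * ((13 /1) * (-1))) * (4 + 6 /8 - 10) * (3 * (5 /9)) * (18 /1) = 29447.56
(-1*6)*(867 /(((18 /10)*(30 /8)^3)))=-36992 /675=-54.80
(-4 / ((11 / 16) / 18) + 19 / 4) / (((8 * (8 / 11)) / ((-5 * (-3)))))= -65985 / 256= -257.75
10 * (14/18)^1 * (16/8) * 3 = 140/3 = 46.67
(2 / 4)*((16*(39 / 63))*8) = 832 / 21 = 39.62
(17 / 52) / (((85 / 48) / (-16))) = -192 / 65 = -2.95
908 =908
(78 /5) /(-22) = -39 /55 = -0.71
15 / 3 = 5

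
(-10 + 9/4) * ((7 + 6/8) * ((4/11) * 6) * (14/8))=-20181/88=-229.33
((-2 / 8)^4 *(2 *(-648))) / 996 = -27 / 5312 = -0.01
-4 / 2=-2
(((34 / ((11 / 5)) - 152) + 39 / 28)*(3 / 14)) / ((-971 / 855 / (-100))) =-2669331375 / 1046738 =-2550.14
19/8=2.38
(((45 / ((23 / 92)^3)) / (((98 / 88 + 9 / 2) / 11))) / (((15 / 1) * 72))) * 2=7744 / 741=10.45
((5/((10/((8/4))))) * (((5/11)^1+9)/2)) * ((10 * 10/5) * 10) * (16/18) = 83200/99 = 840.40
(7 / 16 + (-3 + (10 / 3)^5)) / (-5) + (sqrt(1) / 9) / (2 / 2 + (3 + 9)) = -20668321 / 252720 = -81.78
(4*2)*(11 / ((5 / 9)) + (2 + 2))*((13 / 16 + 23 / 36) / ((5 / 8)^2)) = 795872 / 1125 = 707.44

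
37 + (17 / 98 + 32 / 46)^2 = 191816773 / 5080516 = 37.76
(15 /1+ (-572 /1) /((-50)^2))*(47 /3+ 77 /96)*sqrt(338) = 3953027*sqrt(2) /1250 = 4472.34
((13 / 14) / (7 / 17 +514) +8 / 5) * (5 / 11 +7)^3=54064113556 / 81477165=663.55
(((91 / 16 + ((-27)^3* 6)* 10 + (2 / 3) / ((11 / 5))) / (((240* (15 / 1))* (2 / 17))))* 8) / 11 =-10600422709 / 5227200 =-2027.94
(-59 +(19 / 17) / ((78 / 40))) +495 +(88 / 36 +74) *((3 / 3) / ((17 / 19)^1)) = 1038280 / 1989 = 522.01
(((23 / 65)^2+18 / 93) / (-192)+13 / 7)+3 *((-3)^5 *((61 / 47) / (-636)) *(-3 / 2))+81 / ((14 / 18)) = 6500129719841 / 62641675200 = 103.77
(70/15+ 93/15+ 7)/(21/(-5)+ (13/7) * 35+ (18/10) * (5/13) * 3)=52/183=0.28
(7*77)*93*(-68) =-3408636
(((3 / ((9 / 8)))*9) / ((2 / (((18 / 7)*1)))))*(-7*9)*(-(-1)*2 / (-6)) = 648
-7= -7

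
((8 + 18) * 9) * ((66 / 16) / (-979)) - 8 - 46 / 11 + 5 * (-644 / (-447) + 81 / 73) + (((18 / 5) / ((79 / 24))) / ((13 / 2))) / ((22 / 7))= -237999349561 / 656165684460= -0.36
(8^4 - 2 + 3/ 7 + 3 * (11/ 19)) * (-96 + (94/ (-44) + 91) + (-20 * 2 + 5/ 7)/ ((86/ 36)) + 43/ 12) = -216436622755/ 2642178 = -81915.99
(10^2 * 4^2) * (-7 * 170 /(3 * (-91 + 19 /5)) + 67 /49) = 151674400 /16023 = 9466.04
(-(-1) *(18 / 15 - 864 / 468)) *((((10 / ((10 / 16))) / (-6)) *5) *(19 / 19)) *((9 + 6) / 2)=840 / 13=64.62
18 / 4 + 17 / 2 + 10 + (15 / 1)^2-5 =243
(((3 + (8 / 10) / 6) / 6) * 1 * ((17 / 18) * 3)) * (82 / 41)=799 / 270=2.96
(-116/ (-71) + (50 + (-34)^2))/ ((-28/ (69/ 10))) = -2958099/ 9940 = -297.60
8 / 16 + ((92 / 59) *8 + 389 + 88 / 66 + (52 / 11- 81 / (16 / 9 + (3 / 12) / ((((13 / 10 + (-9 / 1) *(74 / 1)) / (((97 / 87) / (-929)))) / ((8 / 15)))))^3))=60696517419483175853448637439983 / 154201216040837396975920728000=393.62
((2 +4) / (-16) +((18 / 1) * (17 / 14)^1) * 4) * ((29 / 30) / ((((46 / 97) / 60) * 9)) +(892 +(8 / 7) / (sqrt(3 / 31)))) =1625 * sqrt(93) / 49 +304617625 / 3864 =79154.60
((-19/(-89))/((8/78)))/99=247/11748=0.02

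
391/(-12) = -391/12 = -32.58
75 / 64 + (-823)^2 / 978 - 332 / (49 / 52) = 523554803 / 1533504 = 341.41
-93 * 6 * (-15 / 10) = 837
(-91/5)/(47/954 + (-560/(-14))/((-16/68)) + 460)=-86814/1383535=-0.06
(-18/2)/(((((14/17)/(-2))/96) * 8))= 1836/7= 262.29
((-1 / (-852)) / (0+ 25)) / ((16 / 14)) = 7 / 170400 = 0.00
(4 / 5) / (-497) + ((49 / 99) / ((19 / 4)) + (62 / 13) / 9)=38434598 / 60765705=0.63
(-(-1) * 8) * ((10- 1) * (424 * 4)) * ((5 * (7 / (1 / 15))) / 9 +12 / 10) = 36348672 / 5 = 7269734.40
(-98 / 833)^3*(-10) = 80 / 4913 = 0.02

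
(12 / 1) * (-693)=-8316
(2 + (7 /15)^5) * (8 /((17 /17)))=12284456 /759375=16.18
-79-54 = -133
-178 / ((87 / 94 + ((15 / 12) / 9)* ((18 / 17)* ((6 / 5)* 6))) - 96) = 284444 / 150237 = 1.89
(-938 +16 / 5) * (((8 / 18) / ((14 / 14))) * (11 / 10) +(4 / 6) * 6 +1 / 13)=-4161418 / 975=-4268.12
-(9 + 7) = -16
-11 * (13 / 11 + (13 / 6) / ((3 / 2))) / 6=-130 / 27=-4.81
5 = 5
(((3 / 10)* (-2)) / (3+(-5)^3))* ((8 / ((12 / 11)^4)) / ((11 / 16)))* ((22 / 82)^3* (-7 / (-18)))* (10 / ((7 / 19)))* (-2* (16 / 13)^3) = -68934981632 / 2244490314651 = -0.03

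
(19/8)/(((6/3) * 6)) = 0.20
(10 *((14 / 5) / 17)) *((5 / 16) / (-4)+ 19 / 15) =7987 / 4080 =1.96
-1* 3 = -3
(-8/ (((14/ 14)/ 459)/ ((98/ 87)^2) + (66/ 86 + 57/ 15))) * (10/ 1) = -8424628800/ 481168343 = -17.51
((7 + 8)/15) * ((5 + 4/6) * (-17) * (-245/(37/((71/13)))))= 5027155/1443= 3483.82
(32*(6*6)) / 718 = 1.60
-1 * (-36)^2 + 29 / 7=-9043 / 7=-1291.86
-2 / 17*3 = -0.35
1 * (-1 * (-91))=91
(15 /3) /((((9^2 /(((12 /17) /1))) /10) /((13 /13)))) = 200 /459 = 0.44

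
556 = 556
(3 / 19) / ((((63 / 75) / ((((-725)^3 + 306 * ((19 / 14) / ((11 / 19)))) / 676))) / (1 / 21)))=-183393502450 / 36345309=-5045.86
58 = 58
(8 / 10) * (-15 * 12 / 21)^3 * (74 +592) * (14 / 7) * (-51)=11738649600 / 343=34223468.22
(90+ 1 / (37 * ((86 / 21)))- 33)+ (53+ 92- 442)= -763659 / 3182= -239.99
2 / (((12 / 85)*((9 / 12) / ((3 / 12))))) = 85 / 18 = 4.72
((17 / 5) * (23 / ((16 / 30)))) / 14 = 1173 / 112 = 10.47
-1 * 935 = -935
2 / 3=0.67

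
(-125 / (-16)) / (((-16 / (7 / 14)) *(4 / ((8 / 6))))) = -125 / 1536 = -0.08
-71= -71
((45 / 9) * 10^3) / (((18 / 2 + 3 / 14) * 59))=70000 / 7611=9.20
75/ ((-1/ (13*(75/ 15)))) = -4875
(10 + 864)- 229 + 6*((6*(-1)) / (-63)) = 4519 / 7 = 645.57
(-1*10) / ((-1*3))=10 / 3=3.33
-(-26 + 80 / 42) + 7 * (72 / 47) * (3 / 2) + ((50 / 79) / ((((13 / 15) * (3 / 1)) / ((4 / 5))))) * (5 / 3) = 13685922 / 337883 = 40.50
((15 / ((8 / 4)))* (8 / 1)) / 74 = 30 / 37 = 0.81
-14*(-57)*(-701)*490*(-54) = 14801671080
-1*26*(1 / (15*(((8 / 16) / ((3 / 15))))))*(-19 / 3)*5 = 988 / 45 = 21.96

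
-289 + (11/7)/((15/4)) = -30301/105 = -288.58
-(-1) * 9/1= 9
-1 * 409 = -409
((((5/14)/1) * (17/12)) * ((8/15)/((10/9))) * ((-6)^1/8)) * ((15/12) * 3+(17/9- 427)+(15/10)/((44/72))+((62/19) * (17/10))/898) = 17184099409/225218400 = 76.30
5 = 5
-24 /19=-1.26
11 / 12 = 0.92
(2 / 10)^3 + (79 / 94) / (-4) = -9499 / 47000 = -0.20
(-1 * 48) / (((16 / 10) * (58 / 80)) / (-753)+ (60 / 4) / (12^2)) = -14457600 / 30911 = -467.72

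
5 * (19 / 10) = 19 / 2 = 9.50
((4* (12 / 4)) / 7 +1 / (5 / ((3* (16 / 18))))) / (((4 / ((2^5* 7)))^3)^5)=5631633297226653769136078848 / 15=375442219815110251275738600.00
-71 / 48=-1.48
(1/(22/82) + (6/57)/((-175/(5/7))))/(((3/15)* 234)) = 63611/798798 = 0.08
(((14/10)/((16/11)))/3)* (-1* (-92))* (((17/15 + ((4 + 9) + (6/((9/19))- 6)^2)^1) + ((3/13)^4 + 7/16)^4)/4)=203711796235841268867568288751/470974423313831839845580800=432.53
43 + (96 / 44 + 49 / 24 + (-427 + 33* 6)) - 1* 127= -308.78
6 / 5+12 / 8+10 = 12.70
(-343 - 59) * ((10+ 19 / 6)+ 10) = -9313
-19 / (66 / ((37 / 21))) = -703 / 1386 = -0.51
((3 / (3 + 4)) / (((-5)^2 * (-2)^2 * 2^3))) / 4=3 / 22400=0.00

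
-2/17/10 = -1/85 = -0.01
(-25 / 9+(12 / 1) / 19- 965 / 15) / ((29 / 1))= -392 / 171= -2.29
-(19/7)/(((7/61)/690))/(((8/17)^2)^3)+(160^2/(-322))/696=-19312708300648895/12851478528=-1502761.59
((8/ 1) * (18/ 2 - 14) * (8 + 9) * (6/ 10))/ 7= -408/ 7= -58.29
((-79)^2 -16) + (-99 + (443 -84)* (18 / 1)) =12588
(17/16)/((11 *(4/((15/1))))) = 255/704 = 0.36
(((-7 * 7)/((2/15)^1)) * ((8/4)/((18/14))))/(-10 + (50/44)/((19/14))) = 71687/1149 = 62.39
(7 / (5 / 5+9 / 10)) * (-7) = -490 / 19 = -25.79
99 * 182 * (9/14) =11583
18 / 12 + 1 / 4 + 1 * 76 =311 / 4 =77.75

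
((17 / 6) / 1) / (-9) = -17 / 54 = -0.31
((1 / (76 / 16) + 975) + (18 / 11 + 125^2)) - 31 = 3463307 / 209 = 16570.85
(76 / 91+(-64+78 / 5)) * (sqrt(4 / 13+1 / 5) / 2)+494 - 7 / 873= 431255 / 873 - 10821 * sqrt(2145) / 29575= 477.05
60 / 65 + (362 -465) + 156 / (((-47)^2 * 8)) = -5862179 / 57434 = -102.07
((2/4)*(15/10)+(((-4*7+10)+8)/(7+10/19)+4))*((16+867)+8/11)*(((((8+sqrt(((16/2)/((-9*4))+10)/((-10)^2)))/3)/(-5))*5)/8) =-19023997/18876 - 19023997*sqrt(22)/2265120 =-1047.23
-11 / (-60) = 11 / 60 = 0.18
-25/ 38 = -0.66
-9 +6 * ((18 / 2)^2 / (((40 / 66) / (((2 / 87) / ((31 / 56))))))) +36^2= 5934753 / 4495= 1320.30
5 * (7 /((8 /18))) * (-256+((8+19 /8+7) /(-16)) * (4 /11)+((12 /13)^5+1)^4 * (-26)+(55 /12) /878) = -32641676991532082814144014229495 /903630474524547746362781824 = -36122.82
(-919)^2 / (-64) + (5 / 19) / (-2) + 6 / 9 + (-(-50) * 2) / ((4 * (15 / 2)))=-16041955 / 1216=-13192.40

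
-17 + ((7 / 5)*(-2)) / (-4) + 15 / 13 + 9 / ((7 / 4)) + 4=-5463 / 910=-6.00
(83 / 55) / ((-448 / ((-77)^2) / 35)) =-699.02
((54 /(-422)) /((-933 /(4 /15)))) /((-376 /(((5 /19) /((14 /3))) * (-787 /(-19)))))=-7083 /31174962196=-0.00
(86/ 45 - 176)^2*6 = 122743112/ 675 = 181841.65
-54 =-54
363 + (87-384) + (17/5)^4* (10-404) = -32866024/625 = -52585.64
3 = 3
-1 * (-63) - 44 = 19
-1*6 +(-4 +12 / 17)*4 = -326 / 17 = -19.18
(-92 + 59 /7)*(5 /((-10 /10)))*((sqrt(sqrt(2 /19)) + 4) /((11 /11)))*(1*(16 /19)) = 1607.95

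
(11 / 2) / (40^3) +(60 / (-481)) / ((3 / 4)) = -10234709 / 61568000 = -0.17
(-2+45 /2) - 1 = 39 /2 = 19.50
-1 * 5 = -5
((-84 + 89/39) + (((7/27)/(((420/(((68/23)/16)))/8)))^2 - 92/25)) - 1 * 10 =-430435512239/4511999700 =-95.40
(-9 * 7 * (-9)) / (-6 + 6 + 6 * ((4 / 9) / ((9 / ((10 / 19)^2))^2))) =17955757701 / 80000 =224446.97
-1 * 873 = -873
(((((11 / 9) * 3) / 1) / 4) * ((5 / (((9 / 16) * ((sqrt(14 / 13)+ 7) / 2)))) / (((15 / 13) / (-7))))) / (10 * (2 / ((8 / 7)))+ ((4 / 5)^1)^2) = -5205200 / 6538563+ 57200 * sqrt(182) / 6538563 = -0.68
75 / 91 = 0.82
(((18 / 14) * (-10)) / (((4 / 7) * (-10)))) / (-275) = -9 / 1100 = -0.01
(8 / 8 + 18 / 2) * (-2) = -20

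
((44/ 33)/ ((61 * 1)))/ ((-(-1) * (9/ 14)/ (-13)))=-728/ 1647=-0.44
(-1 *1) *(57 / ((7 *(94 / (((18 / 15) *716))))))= -122436 / 1645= -74.43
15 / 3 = 5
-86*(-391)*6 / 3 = 67252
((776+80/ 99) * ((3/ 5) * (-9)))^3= -12280344552304128/ 166375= -73811236978.54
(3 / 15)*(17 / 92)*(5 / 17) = 1 / 92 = 0.01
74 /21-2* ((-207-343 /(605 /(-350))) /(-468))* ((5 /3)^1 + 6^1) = 1928279 /594594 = 3.24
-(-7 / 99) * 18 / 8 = 7 / 44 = 0.16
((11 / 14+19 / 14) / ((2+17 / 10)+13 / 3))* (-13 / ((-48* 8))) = 975 / 107968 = 0.01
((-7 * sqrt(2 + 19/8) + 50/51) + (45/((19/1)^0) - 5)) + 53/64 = 136463/3264 - 7 * sqrt(70)/4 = 27.17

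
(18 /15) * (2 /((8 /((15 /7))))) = 0.64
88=88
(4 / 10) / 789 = 0.00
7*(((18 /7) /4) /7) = 9 /14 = 0.64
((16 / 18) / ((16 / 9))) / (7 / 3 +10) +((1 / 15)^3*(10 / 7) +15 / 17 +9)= 9.92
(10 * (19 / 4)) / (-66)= -95 / 132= -0.72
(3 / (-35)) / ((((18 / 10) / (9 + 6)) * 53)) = -5 / 371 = -0.01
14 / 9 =1.56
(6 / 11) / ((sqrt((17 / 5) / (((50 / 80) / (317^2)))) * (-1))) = -15 * sqrt(34) / 118558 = -0.00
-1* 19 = -19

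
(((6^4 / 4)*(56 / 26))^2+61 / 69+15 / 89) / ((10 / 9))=151623799008 / 345943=438291.28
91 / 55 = 1.65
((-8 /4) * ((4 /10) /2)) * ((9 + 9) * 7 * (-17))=4284 /5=856.80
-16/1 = -16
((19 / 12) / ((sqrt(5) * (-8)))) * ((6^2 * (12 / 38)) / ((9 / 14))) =-7 * sqrt(5) / 10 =-1.57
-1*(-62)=62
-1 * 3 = -3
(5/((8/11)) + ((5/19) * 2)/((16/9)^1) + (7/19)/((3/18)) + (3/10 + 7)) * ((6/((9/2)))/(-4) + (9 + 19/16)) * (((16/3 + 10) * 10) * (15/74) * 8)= 114936635/2812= 40873.63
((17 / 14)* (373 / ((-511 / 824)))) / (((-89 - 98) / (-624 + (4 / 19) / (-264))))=-60125504486 / 24670569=-2437.13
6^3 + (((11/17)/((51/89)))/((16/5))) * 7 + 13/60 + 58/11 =170872123/762960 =223.96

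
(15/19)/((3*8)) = 5/152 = 0.03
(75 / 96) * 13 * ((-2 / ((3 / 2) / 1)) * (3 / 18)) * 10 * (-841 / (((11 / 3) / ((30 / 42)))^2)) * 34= 580815625 / 23716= 24490.45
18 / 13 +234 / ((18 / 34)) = 5764 / 13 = 443.38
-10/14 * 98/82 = -35/41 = -0.85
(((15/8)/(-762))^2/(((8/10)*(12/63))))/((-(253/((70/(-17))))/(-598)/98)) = -58524375/1544254976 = -0.04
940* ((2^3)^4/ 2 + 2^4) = 1940160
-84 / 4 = -21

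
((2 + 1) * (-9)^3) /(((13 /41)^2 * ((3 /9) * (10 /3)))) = -33087123 /1690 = -19578.18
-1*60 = -60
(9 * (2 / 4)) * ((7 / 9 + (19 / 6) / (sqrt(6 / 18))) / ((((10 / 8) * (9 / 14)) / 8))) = 280.56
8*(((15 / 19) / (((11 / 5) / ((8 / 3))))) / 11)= 1600 / 2299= 0.70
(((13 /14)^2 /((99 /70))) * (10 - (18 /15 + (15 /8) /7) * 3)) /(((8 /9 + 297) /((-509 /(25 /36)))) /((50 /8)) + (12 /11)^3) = 146791653723 /53057435984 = 2.77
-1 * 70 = -70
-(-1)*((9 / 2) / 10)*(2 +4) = 27 / 10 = 2.70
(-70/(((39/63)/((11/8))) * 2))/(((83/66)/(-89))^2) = -69740959365/179114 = -389366.32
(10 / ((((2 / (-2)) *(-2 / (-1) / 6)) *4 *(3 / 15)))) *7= -525 / 2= -262.50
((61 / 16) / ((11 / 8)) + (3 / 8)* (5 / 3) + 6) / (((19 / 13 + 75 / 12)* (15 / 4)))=21502 / 66165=0.32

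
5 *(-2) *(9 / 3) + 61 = 31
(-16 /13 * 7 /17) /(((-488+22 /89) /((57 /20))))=23674 /7994675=0.00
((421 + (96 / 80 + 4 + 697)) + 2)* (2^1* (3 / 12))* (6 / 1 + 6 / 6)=19691 / 5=3938.20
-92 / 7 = -13.14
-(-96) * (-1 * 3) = -288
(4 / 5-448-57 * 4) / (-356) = 1.90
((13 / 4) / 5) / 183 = 13 / 3660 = 0.00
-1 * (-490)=490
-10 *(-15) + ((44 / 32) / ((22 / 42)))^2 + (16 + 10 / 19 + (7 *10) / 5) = 227899 / 1216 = 187.42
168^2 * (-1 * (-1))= 28224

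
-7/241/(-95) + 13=297642/22895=13.00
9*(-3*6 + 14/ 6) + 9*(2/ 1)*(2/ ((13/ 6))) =-1617/ 13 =-124.38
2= 2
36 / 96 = 0.38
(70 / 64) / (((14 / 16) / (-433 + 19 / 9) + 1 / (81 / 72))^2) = 348042744 / 250278125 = 1.39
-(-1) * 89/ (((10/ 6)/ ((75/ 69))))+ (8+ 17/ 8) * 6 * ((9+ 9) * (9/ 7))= 471399/ 322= 1463.97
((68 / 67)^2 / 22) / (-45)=-2312 / 2222055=-0.00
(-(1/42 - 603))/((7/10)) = 126625/147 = 861.39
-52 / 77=-0.68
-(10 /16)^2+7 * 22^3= 4770279 /64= 74535.61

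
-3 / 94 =-0.03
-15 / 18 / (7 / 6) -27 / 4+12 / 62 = -6311 / 868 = -7.27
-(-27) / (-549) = -3 / 61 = -0.05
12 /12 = 1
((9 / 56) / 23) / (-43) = -9 / 55384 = -0.00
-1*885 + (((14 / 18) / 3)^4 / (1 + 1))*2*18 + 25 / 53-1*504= -4345279502 / 3129597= -1388.45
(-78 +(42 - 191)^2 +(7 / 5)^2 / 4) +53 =2217649 / 100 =22176.49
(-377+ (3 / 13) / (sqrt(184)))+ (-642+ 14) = -1005+ 3 * sqrt(46) / 1196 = -1004.98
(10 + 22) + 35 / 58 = 1891 / 58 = 32.60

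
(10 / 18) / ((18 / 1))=0.03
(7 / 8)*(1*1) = 7 / 8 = 0.88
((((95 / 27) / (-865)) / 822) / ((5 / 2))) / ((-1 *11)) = 19 / 105587955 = 0.00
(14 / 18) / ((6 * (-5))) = -7 / 270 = -0.03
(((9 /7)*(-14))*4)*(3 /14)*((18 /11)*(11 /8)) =-243 /7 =-34.71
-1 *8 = -8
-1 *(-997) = 997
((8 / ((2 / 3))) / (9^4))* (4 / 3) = 16 / 6561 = 0.00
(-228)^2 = 51984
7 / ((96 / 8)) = 7 / 12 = 0.58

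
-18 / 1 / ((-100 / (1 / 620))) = 9 / 31000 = 0.00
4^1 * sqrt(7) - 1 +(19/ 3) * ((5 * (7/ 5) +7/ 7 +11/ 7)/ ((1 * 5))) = 21.71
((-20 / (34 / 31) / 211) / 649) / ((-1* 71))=310 / 165285373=0.00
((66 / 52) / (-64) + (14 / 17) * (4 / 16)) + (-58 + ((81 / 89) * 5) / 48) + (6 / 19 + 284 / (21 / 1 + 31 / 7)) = -2211642851 / 47835008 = -46.23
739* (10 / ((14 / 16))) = 59120 / 7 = 8445.71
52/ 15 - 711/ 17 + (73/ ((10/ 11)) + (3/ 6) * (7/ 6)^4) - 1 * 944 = -198537083/ 220320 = -901.13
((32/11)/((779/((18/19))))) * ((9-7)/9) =128/162811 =0.00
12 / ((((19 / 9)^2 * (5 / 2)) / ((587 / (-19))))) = -1141128 / 34295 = -33.27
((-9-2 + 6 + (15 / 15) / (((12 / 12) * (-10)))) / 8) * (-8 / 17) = 3 / 10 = 0.30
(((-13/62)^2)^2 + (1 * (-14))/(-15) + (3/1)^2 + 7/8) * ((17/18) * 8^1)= 40732712113/498701340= 81.68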